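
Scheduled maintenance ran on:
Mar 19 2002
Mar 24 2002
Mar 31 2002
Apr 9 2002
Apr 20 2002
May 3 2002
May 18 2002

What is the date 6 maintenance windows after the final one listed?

The spacing grows by 2 each time: 5, 7, 9, 11, 13, 15 days.
Next gap: 17 days. May 18 2002 + 17 days = Jun 4 2002.
Next gap: 19 days. Jun 4 2002 + 19 days = Jun 23 2002.
Next gap: 21 days. Jun 23 2002 + 21 days = Jul 14 2002.
Next gap: 23 days. Jul 14 2002 + 23 days = Aug 6 2002.
Next gap: 25 days. Aug 6 2002 + 25 days = Aug 31 2002.
Next gap: 27 days. Aug 31 2002 + 27 days = Sep 27 2002.

Sep 27 2002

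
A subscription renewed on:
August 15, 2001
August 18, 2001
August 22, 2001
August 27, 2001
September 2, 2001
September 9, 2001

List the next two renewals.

The spacing grows by 1 each time: 3, 4, 5, 6, 7 days.
Next gap: 8 days. September 9, 2001 + 8 days = September 17, 2001.
Next gap: 9 days. September 17, 2001 + 9 days = September 26, 2001.

September 17, 2001; September 26, 2001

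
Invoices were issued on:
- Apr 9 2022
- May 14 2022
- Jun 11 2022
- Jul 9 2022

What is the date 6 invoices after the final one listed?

Gaps: 35, 28, 28 days — a mix of 28 and 35. Every date is a Saturday.
Each is the 2nd Saturday of its month.
2nd Saturday of August 2022: Aug 13 2022.
2nd Saturday of September 2022: Sep 10 2022.
October 2022 — 2nd Saturday is Oct 8 2022.
November 2022 — 2nd Saturday is Nov 12 2022.
2nd Saturday of December 2022: Dec 10 2022.
2nd Saturday of January 2023: Jan 14 2023.

Jan 14 2023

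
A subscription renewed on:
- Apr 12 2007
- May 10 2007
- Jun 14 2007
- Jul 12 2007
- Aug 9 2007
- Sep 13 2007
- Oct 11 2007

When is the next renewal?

These are Thursdays at 28- or 35-day spacing (28, 35, 28, 28, 35, 28).
The pattern: 2nd Thursday of the month.
2nd Thursday of November 2007: Nov 8 2007.

Nov 8 2007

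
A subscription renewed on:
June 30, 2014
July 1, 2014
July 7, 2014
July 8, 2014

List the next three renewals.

July 14, 2014; July 15, 2014; July 21, 2014

Every event lands on a Monday or Tuesday (gaps cycle 1, 6, 1).
So the schedule is: every Monday and Tuesday.
Next Monday: July 14, 2014.
Next Tuesday: July 15, 2014.
Next Monday: July 21, 2014.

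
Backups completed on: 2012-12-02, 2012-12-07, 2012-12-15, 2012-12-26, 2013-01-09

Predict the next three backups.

2013-01-26, 2013-02-15, 2013-03-10

The spacing grows by 3 each time: 5, 8, 11, 14 days.
Next gap: 17 days. 2013-01-09 + 17 days = 2013-01-26.
Next gap: 20 days. 2013-01-26 + 20 days = 2013-02-15.
Next gap: 23 days. 2013-02-15 + 23 days = 2013-03-10.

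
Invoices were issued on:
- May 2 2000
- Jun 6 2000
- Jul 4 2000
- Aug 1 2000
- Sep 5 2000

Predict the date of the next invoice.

These are Tuesdays at 28- or 35-day spacing (35, 28, 28, 35).
The pattern: 1st Tuesday of the month.
1st Tuesday of October 2000: Oct 3 2000.

Oct 3 2000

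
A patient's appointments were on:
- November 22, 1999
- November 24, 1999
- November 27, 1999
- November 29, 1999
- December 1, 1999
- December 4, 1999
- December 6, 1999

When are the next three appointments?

December 8, 1999; December 11, 1999; December 13, 1999

Gaps: 2, 3, 2, 2, 3, 2 days — not constant, but cyclic with period 3.
The events fall on every Monday, Wednesday and Saturday.
The following Wednesday is December 8, 1999.
Next Saturday: December 11, 1999.
Next Monday: December 13, 1999.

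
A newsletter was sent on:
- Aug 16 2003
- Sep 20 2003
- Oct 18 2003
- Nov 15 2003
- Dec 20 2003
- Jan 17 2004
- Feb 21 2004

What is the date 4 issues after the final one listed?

All dates are Saturdays, 35, 28, 28, 35, 28, 35 days apart.
Specifically, the 3rd Saturday of each month.
March 2004 — 3rd Saturday is Mar 20 2004.
3rd Saturday of April 2004: Apr 17 2004.
May 2004 — 3rd Saturday is May 15 2004.
June 2004 — 3rd Saturday is Jun 19 2004.

Jun 19 2004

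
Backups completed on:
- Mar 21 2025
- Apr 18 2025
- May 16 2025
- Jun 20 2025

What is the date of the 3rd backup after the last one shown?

Sep 19 2025

All dates are Fridays, 28, 28, 35 days apart.
Specifically, the 3rd Friday of each month.
July 2025 — 3rd Friday is Jul 18 2025.
3rd Friday of August 2025: Aug 15 2025.
September 2025 — 3rd Friday is Sep 19 2025.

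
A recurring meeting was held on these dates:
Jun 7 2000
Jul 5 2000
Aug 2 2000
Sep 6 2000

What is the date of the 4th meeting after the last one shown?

These are Wednesdays at 28- or 35-day spacing (28, 28, 35).
The pattern: 1st Wednesday of the month.
October 2000 — 1st Wednesday is Oct 4 2000.
1st Wednesday of November 2000: Nov 1 2000.
December 2000 — 1st Wednesday is Dec 6 2000.
1st Wednesday of January 2001: Jan 3 2001.

Jan 3 2001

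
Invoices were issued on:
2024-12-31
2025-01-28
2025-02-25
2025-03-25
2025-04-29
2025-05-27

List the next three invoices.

These are Tuesdays with 28, 28, 28, 35, 28-day gaps.
Each is the final Tuesday of its month — 2024-12-31 is past the 28th, so '4th Tuesday' doesn't fit.
Last Tuesday of June 2025: 2025-06-24.
July 2025 ends with Tuesday 2025-07-29.
August 2025 ends with Tuesday 2025-08-26.

2025-06-24, 2025-07-29, 2025-08-26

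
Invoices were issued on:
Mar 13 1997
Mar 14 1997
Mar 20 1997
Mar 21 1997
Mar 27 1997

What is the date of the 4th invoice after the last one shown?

Apr 10 1997

The gap pattern 1, 6, 1, 6 repeats every 2 events.
These are the Thursdays and Fridays of each week.
The following Friday is Mar 28 1997.
The following Thursday is Apr 3 1997.
The following Friday is Apr 4 1997.
Next Thursday: Apr 10 1997.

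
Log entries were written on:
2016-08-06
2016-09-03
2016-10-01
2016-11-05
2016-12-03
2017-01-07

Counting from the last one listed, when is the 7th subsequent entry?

2017-08-05

All dates are Saturdays, 28, 28, 35, 28, 35 days apart.
Specifically, the 1st Saturday of each month.
1st Saturday of February 2017: 2017-02-04.
1st Saturday of March 2017: 2017-03-04.
April 2017 — 1st Saturday is 2017-04-01.
May 2017 — 1st Saturday is 2017-05-06.
June 2017 — 1st Saturday is 2017-06-03.
July 2017 — 1st Saturday is 2017-07-01.
August 2017 — 1st Saturday is 2017-08-05.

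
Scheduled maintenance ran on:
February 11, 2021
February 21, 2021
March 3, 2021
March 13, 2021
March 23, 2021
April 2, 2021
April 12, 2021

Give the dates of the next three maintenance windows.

Gaps between consecutive events: 10, 10, 10, 10, 10, 10 days — a constant 10-day interval.
April 12, 2021 + 10 days = April 22, 2021.
April 22, 2021 + 10 days = May 2, 2021.
May 2, 2021 + 10 days = May 12, 2021.

April 22, 2021; May 2, 2021; May 12, 2021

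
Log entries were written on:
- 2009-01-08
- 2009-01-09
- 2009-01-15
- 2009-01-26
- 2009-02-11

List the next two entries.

Gaps: 1, 6, 11, 16 days — each gap is 5 larger than the previous one.
Next gap: 21 days. 2009-02-11 + 21 days = 2009-03-04.
Next gap: 26 days. 2009-03-04 + 26 days = 2009-03-30.

2009-03-04, 2009-03-30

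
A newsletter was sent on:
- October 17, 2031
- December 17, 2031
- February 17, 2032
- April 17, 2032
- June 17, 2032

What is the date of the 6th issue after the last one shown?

June 17, 2033

Gaps: 61, 62, 60, 61 days — not constant. Every event is on the 17th of the month.
Pattern: the 17th of every 2 months.
August 2032: August 17, 2032.
Next: October 2032 → October 17, 2032.
December 2032: December 17, 2032.
February 2033: February 17, 2033.
April 2033: April 17, 2033.
Next: June 2033 → June 17, 2033.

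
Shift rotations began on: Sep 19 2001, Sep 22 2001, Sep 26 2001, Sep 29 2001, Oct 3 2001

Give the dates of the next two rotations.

Oct 6 2001, Oct 10 2001

Gaps: 3, 4, 3, 4 days — not constant, but cyclic with period 2.
The events fall on every Wednesday and Saturday.
Next Saturday: Oct 6 2001.
The following Wednesday is Oct 10 2001.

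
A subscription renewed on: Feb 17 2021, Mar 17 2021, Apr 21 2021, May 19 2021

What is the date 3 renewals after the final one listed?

These are Wednesdays at 28- or 35-day spacing (28, 35, 28).
The pattern: 3rd Wednesday of the month.
3rd Wednesday of June 2021: Jun 16 2021.
3rd Wednesday of July 2021: Jul 21 2021.
August 2021 — 3rd Wednesday is Aug 18 2021.

Aug 18 2021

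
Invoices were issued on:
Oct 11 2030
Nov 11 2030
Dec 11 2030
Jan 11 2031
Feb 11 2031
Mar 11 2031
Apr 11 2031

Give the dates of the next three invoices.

May 11 2031, Jun 11 2031, Jul 11 2031

Each date is the 11th; the gaps (31, 30, 31, 31, 28, 31) track the month lengths.
The rule is the 11th of each month.
May 2031: May 11 2031.
Next: June 2031 → Jun 11 2031.
Next: July 2031 → Jul 11 2031.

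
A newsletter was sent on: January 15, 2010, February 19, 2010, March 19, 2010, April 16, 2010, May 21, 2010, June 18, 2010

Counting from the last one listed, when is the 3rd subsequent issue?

Gaps: 35, 28, 28, 35, 28 days — a mix of 28 and 35. Every date is a Friday.
Each is the 3rd Friday of its month.
3rd Friday of July 2010: July 16, 2010.
August 2010 — 3rd Friday is August 20, 2010.
September 2010 — 3rd Friday is September 17, 2010.

September 17, 2010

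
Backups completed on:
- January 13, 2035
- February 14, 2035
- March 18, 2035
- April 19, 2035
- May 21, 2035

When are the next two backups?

The spacing is 32, 32, 32, 32 days — always 32 days.
May 21, 2035 + 32 days = June 22, 2035.
June 22, 2035 + 32 days = July 24, 2035.

June 22, 2035; July 24, 2035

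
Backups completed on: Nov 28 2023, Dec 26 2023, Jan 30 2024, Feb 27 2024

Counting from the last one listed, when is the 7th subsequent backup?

Sep 24 2024

Every date is a Tuesday; gaps 28, 35, 28 days.
Each is the last Tuesday of its month (at least one falls on the 29th or later, ruling out '4th Tuesday').
March 2024 ends with Tuesday Mar 26 2024.
Last Tuesday of April 2024: Apr 30 2024.
May 2024 ends with Tuesday May 28 2024.
Last Tuesday of June 2024: Jun 25 2024.
July 2024 ends with Tuesday Jul 30 2024.
August 2024 ends with Tuesday Aug 27 2024.
September 2024 ends with Tuesday Sep 24 2024.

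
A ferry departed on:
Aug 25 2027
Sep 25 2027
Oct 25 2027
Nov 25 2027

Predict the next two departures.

Each date is the 25th; the gaps (31, 30, 31) track the month lengths.
The rule is the 25th of each month.
Next: December 2027 → Dec 25 2027.
Next: January 2028 → Jan 25 2028.

Dec 25 2027, Jan 25 2028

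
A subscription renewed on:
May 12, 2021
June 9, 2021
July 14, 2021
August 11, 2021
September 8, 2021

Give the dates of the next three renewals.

Gaps: 28, 35, 28, 28 days — a mix of 28 and 35. Every date is a Wednesday.
Each is the 2nd Wednesday of its month.
2nd Wednesday of October 2021: October 13, 2021.
November 2021 — 2nd Wednesday is November 10, 2021.
2nd Wednesday of December 2021: December 8, 2021.

October 13, 2021; November 10, 2021; December 8, 2021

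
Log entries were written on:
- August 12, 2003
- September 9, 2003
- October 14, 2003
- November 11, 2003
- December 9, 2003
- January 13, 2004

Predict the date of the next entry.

All dates are Tuesdays, 28, 35, 28, 28, 35 days apart.
Specifically, the 2nd Tuesday of each month.
February 2004 — 2nd Tuesday is February 10, 2004.

February 10, 2004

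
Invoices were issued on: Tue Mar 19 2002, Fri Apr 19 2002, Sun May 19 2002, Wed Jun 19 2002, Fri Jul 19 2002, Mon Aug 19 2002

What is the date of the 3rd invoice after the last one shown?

Tue Nov 19 2002

Each date is the 19th; the gaps (31, 30, 31, 30, 31) track the month lengths.
The rule is the 19th of each month.
September 2002: Thu Sep 19 2002.
Next: October 2002 → Sat Oct 19 2002.
November 2002: Tue Nov 19 2002.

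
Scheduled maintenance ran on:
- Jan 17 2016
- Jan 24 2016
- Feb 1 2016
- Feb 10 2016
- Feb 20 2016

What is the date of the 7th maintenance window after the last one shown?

May 28 2016

Gaps: 7, 8, 9, 10 days — each gap is 1 larger than the previous one.
Next gap: 11 days. Feb 20 2016 + 11 days = Mar 2 2016.
Next gap: 12 days. Mar 2 2016 + 12 days = Mar 14 2016.
Next gap: 13 days. Mar 14 2016 + 13 days = Mar 27 2016.
Next gap: 14 days. Mar 27 2016 + 14 days = Apr 10 2016.
Next gap: 15 days. Apr 10 2016 + 15 days = Apr 25 2016.
Next gap: 16 days. Apr 25 2016 + 16 days = May 11 2016.
Next gap: 17 days. May 11 2016 + 17 days = May 28 2016.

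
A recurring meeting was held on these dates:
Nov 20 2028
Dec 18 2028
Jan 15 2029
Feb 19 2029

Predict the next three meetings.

Mar 19 2029, Apr 16 2029, May 21 2029

Gaps: 28, 28, 35 days — a mix of 28 and 35. Every date is a Monday.
Each is the 3rd Monday of its month.
March 2029 — 3rd Monday is Mar 19 2029.
April 2029 — 3rd Monday is Apr 16 2029.
May 2029 — 3rd Monday is May 21 2029.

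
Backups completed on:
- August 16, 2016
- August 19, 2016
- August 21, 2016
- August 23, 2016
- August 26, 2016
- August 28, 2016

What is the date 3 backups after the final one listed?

Gaps: 3, 2, 2, 3, 2 days — not constant, but cyclic with period 3.
The events fall on every Tuesday, Friday and Sunday.
Next Tuesday: August 30, 2016.
The following Friday is September 2, 2016.
Next Sunday: September 4, 2016.

September 4, 2016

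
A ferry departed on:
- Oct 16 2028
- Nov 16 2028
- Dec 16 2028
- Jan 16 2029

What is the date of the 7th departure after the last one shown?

Gaps: 31, 30, 31 days — not constant. Every event is on the 16th of the month.
Pattern: the 16th of each month.
Next: February 2029 → Feb 16 2029.
Next: March 2029 → Mar 16 2029.
April 2029: Apr 16 2029.
May 2029: May 16 2029.
Next: June 2029 → Jun 16 2029.
Next: July 2029 → Jul 16 2029.
August 2029: Aug 16 2029.

Aug 16 2029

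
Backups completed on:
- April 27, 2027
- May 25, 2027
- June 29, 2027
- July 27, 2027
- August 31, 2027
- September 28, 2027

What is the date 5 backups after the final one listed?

These are Tuesdays with 28, 35, 28, 35, 28-day gaps.
Each is the final Tuesday of its month — June 29, 2027 is past the 28th, so '4th Tuesday' doesn't fit.
October 2027 ends with Tuesday October 26, 2027.
Last Tuesday of November 2027: November 30, 2027.
Last Tuesday of December 2027: December 28, 2027.
January 2028 ends with Tuesday January 25, 2028.
Last Tuesday of February 2028: February 29, 2028.

February 29, 2028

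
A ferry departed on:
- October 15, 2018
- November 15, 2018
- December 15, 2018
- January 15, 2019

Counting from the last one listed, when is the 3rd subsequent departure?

Each date is the 15th; the gaps (31, 30, 31) track the month lengths.
The rule is the 15th of each month.
Next: February 2019 → February 15, 2019.
Next: March 2019 → March 15, 2019.
Next: April 2019 → April 15, 2019.

April 15, 2019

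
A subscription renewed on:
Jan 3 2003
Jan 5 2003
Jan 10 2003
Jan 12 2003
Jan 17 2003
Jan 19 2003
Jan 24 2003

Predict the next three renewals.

Jan 26 2003, Jan 31 2003, Feb 2 2003

The gap pattern 2, 5, 2, 5, 2, 5 repeats every 2 events.
These are the Fridays and Sundays of each week.
Next Sunday: Jan 26 2003.
The following Friday is Jan 31 2003.
Next Sunday: Feb 2 2003.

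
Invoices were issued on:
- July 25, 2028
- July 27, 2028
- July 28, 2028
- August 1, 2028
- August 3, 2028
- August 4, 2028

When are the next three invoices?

August 8, 2028; August 10, 2028; August 11, 2028

The gap pattern 2, 1, 4, 2, 1 repeats every 3 events.
These are the Tuesdays, Thursdays and Fridays of each week.
Next Tuesday: August 8, 2028.
Next Thursday: August 10, 2028.
Next Friday: August 11, 2028.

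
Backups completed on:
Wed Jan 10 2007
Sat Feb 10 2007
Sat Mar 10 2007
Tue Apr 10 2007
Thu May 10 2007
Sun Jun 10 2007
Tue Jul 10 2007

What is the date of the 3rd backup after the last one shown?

Wed Oct 10 2007

The day-of-month is always 10 (31, 28, 31, 30, 31, 30 days between events).
So this recurs on the 10th of each month.
Next: August 2007 → Fri Aug 10 2007.
Next: September 2007 → Mon Sep 10 2007.
Next: October 2007 → Wed Oct 10 2007.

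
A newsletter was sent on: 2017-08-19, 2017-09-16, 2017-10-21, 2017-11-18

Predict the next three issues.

2017-12-16, 2018-01-20, 2018-02-17

Gaps: 28, 35, 28 days — a mix of 28 and 35. Every date is a Saturday.
Each is the 3rd Saturday of its month.
3rd Saturday of December 2017: 2017-12-16.
3rd Saturday of January 2018: 2018-01-20.
3rd Saturday of February 2018: 2018-02-17.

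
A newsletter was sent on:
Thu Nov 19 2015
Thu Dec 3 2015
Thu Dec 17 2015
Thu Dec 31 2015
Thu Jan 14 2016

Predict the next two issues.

Thu Jan 28 2016, Thu Feb 11 2016

Every event comes 14 days after the last (14, 14, 14, 14).
Thu Jan 14 2016 + 14 days = Thu Jan 28 2016.
Thu Jan 28 2016 + 14 days = Thu Feb 11 2016.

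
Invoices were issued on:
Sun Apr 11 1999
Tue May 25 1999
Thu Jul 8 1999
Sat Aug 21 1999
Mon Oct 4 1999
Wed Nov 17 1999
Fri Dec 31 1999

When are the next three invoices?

Gaps between consecutive events: 44, 44, 44, 44, 44, 44 days — a constant 44-day interval.
Fri Dec 31 1999 + 44 days = Sun Feb 13 2000.
Sun Feb 13 2000 + 44 days = Tue Mar 28 2000.
Tue Mar 28 2000 + 44 days = Thu May 11 2000.

Sun Feb 13 2000, Tue Mar 28 2000, Thu May 11 2000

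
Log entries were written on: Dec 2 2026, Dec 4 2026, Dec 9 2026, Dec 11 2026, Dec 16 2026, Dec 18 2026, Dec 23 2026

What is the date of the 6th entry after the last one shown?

The gap pattern 2, 5, 2, 5, 2, 5 repeats every 2 events.
These are the Wednesdays and Fridays of each week.
Next Friday: Dec 25 2026.
Next Wednesday: Dec 30 2026.
Next Friday: Jan 1 2027.
Next Wednesday: Jan 6 2027.
The following Friday is Jan 8 2027.
The following Wednesday is Jan 13 2027.

Jan 13 2027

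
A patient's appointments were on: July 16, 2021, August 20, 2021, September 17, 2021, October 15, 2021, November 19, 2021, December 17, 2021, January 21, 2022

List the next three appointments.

These are Fridays at 28- or 35-day spacing (35, 28, 28, 35, 28, 35).
The pattern: 3rd Friday of the month.
3rd Friday of February 2022: February 18, 2022.
3rd Friday of March 2022: March 18, 2022.
April 2022 — 3rd Friday is April 15, 2022.

February 18, 2022; March 18, 2022; April 15, 2022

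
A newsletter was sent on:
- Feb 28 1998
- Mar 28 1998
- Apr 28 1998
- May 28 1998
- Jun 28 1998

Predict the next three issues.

Gaps: 28, 31, 30, 31 days — not constant. Every event is on the 28th of the month.
Pattern: the 28th of each month.
Next: July 1998 → Jul 28 1998.
Next: August 1998 → Aug 28 1998.
September 1998: Sep 28 1998.

Jul 28 1998, Aug 28 1998, Sep 28 1998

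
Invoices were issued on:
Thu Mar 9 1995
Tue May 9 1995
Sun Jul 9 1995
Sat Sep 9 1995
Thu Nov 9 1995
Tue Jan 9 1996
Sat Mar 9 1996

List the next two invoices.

The day-of-month is always 9 (61, 61, 62, 61, 61, 60 days between events).
So this recurs on the 9th of every 2 months.
Next: May 1996 → Thu May 9 1996.
July 1996: Tue Jul 9 1996.

Thu May 9 1996, Tue Jul 9 1996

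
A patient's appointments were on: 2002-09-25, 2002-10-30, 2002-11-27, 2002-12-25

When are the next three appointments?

These are Wednesdays with 35, 28, 28-day gaps.
Each is the final Wednesday of its month — 2002-10-30 is past the 28th, so '4th Wednesday' doesn't fit.
January 2003 ends with Wednesday 2003-01-29.
February 2003 ends with Wednesday 2003-02-26.
Last Wednesday of March 2003: 2003-03-26.

2003-01-29, 2003-02-26, 2003-03-26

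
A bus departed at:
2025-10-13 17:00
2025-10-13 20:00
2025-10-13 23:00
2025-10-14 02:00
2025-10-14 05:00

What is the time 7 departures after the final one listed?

Gaps: 3, 3, 3, 3 hours — each event is 3 hours after the previous one.
2025-10-14 05:00 + 3 h = 2025-10-14 08:00.
2025-10-14 08:00 + 3 h = 2025-10-14 11:00.
2025-10-14 11:00 + 3 h = 2025-10-14 14:00.
2025-10-14 14:00 + 3 h = 2025-10-14 17:00.
2025-10-14 17:00 + 3 h = 2025-10-14 20:00.
2025-10-14 20:00 + 3 h = 2025-10-14 23:00.
2025-10-14 23:00 + 3 h = 2025-10-15 02:00.

2025-10-15 02:00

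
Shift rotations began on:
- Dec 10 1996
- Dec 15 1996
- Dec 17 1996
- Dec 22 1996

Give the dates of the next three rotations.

Dec 24 1996, Dec 29 1996, Dec 31 1996

Every event lands on a Tuesday or Sunday (gaps cycle 5, 2, 5).
So the schedule is: every Tuesday and Sunday.
Next Tuesday: Dec 24 1996.
The following Sunday is Dec 29 1996.
Next Tuesday: Dec 31 1996.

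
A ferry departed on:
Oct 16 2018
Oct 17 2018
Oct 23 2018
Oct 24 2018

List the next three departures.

Oct 30 2018, Oct 31 2018, Nov 6 2018

The gap pattern 1, 6, 1 repeats every 2 events.
These are the Tuesdays and Wednesdays of each week.
Next Tuesday: Oct 30 2018.
Next Wednesday: Oct 31 2018.
Next Tuesday: Nov 6 2018.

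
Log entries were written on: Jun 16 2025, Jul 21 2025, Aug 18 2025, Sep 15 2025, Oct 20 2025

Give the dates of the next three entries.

Nov 17 2025, Dec 15 2025, Jan 19 2026

All dates are Mondays, 35, 28, 28, 35 days apart.
Specifically, the 3rd Monday of each month.
November 2025 — 3rd Monday is Nov 17 2025.
December 2025 — 3rd Monday is Dec 15 2025.
3rd Monday of January 2026: Jan 19 2026.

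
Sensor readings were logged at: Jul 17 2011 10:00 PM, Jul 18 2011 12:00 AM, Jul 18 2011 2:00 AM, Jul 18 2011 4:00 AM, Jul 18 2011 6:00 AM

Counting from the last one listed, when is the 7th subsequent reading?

Jul 18 2011 8:00 PM

Gaps: 2, 2, 2, 2 hours — each event is 2 hours after the previous one.
Jul 18 2011 6:00 AM + 2 h = Jul 18 2011 8:00 AM.
Jul 18 2011 8:00 AM + 2 h = Jul 18 2011 10:00 AM.
Jul 18 2011 10:00 AM + 2 h = Jul 18 2011 12:00 PM.
Jul 18 2011 12:00 PM + 2 h = Jul 18 2011 2:00 PM.
Jul 18 2011 2:00 PM + 2 h = Jul 18 2011 4:00 PM.
Jul 18 2011 4:00 PM + 2 h = Jul 18 2011 6:00 PM.
Jul 18 2011 6:00 PM + 2 h = Jul 18 2011 8:00 PM.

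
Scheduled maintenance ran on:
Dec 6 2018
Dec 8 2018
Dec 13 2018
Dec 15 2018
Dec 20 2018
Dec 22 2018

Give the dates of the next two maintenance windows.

Gaps: 2, 5, 2, 5, 2 days — not constant, but cyclic with period 2.
The events fall on every Thursday and Saturday.
The following Thursday is Dec 27 2018.
Next Saturday: Dec 29 2018.

Dec 27 2018, Dec 29 2018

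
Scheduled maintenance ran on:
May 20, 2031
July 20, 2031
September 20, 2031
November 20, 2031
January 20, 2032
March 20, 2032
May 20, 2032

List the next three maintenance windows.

Each date is the 20th; the gaps (61, 62, 61, 61, 60, 61) track the month lengths.
The rule is the 20th of every 2 months.
Next: July 2032 → July 20, 2032.
September 2032: September 20, 2032.
November 2032: November 20, 2032.

July 20, 2032; September 20, 2032; November 20, 2032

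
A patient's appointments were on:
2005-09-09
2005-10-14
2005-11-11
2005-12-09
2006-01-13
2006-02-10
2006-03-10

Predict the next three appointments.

2006-04-14, 2006-05-12, 2006-06-09

All dates are Fridays, 35, 28, 28, 35, 28, 28 days apart.
Specifically, the 2nd Friday of each month.
April 2006 — 2nd Friday is 2006-04-14.
May 2006 — 2nd Friday is 2006-05-12.
June 2006 — 2nd Friday is 2006-06-09.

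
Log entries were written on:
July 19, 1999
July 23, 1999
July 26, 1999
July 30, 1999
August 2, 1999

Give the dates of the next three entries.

The gap pattern 4, 3, 4, 3 repeats every 2 events.
These are the Mondays and Fridays of each week.
Next Friday: August 6, 1999.
The following Monday is August 9, 1999.
Next Friday: August 13, 1999.

August 6, 1999; August 9, 1999; August 13, 1999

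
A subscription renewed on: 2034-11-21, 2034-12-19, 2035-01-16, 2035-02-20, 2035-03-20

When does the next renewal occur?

2035-04-17

Gaps: 28, 28, 35, 28 days — a mix of 28 and 35. Every date is a Tuesday.
Each is the 3rd Tuesday of its month.
3rd Tuesday of April 2035: 2035-04-17.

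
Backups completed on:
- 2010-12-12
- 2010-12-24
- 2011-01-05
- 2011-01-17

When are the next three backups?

2011-01-29, 2011-02-10, 2011-02-22

Gaps between consecutive events: 12, 12, 12 days — a constant 12-day interval.
2011-01-17 + 12 days = 2011-01-29.
2011-01-29 + 12 days = 2011-02-10.
2011-02-10 + 12 days = 2011-02-22.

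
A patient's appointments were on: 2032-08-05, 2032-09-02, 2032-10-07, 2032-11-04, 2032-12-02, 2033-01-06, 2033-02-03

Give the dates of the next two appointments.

2033-03-03, 2033-04-07

These are Thursdays at 28- or 35-day spacing (28, 35, 28, 28, 35, 28).
The pattern: 1st Thursday of the month.
1st Thursday of March 2033: 2033-03-03.
1st Thursday of April 2033: 2033-04-07.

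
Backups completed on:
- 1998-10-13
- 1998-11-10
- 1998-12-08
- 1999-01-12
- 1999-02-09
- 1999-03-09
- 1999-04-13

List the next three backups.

Gaps: 28, 28, 35, 28, 28, 35 days — a mix of 28 and 35. Every date is a Tuesday.
Each is the 2nd Tuesday of its month.
May 1999 — 2nd Tuesday is 1999-05-11.
June 1999 — 2nd Tuesday is 1999-06-08.
2nd Tuesday of July 1999: 1999-07-13.

1999-05-11, 1999-06-08, 1999-07-13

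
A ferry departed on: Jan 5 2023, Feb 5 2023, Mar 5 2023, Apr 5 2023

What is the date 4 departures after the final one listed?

Each date is the 5th; the gaps (31, 28, 31) track the month lengths.
The rule is the 5th of each month.
May 2023: May 5 2023.
Next: June 2023 → Jun 5 2023.
Next: July 2023 → Jul 5 2023.
Next: August 2023 → Aug 5 2023.

Aug 5 2023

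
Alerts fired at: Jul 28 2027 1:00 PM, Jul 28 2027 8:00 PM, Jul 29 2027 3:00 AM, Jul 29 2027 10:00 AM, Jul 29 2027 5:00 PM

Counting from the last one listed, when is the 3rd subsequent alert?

Spacing: 7, 7, 7, 7 h — constant 7 h.
Jul 29 2027 5:00 PM + 7 h = Jul 30 2027 12:00 AM.
Jul 30 2027 12:00 AM + 7 h = Jul 30 2027 7:00 AM.
Jul 30 2027 7:00 AM + 7 h = Jul 30 2027 2:00 PM.

Jul 30 2027 2:00 PM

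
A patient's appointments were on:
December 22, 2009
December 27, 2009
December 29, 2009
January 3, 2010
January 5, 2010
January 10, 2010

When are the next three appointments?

January 12, 2010; January 17, 2010; January 19, 2010

Gaps: 5, 2, 5, 2, 5 days — not constant, but cyclic with period 2.
The events fall on every Tuesday and Sunday.
The following Tuesday is January 12, 2010.
The following Sunday is January 17, 2010.
The following Tuesday is January 19, 2010.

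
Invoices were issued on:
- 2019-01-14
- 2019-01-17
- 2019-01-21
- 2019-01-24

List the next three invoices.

Gaps: 3, 4, 3 days — not constant, but cyclic with period 2.
The events fall on every Monday and Thursday.
Next Monday: 2019-01-28.
The following Thursday is 2019-01-31.
The following Monday is 2019-02-04.

2019-01-28, 2019-01-31, 2019-02-04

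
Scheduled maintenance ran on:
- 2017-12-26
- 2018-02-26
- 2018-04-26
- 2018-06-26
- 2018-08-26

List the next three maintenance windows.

Each date is the 26th; the gaps (62, 59, 61, 61) track the month lengths.
The rule is the 26th of every 2 months.
Next: October 2018 → 2018-10-26.
Next: December 2018 → 2018-12-26.
Next: February 2019 → 2019-02-26.

2018-10-26, 2018-12-26, 2019-02-26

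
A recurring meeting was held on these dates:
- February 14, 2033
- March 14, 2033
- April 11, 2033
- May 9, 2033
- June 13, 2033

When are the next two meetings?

July 11, 2033; August 8, 2033

All dates are Mondays, 28, 28, 28, 35 days apart.
Specifically, the 2nd Monday of each month.
2nd Monday of July 2033: July 11, 2033.
2nd Monday of August 2033: August 8, 2033.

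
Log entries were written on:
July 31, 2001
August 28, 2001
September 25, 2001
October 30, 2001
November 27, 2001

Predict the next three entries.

All Tuesdays; the gaps (28, 28, 35, 28) vary with month length.
This is the last Tuesday of each month.
Last Tuesday of December 2001: December 25, 2001.
Last Tuesday of January 2002: January 29, 2002.
February 2002 ends with Tuesday February 26, 2002.

December 25, 2001; January 29, 2002; February 26, 2002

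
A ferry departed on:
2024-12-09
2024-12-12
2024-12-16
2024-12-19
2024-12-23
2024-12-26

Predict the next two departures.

Every event lands on a Monday or Thursday (gaps cycle 3, 4, 3, 4, 3).
So the schedule is: every Monday and Thursday.
The following Monday is 2024-12-30.
The following Thursday is 2025-01-02.

2024-12-30, 2025-01-02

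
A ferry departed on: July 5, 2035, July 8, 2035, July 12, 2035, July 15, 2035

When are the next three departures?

July 19, 2035; July 22, 2035; July 26, 2035

Gaps: 3, 4, 3 days — not constant, but cyclic with period 2.
The events fall on every Thursday and Sunday.
The following Thursday is July 19, 2035.
The following Sunday is July 22, 2035.
The following Thursday is July 26, 2035.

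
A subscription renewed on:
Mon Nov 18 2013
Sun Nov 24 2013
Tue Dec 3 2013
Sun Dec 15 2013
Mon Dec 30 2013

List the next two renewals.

Fri Jan 17 2014, Fri Feb 7 2014

Intervals are 6, 9, 12, 15 days — an arithmetic progression with common difference 3.
Next gap: 18 days. Mon Dec 30 2013 + 18 days = Fri Jan 17 2014.
Next gap: 21 days. Fri Jan 17 2014 + 21 days = Fri Feb 7 2014.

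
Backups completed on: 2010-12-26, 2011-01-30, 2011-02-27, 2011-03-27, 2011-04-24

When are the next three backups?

All Sundays; the gaps (35, 28, 28, 28) vary with month length.
This is the last Sunday of each month.
May 2011 ends with Sunday 2011-05-29.
Last Sunday of June 2011: 2011-06-26.
July 2011 ends with Sunday 2011-07-31.

2011-05-29, 2011-06-26, 2011-07-31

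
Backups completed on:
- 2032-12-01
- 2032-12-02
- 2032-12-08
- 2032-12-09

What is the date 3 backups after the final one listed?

2032-12-22

Gaps: 1, 6, 1 days — not constant, but cyclic with period 2.
The events fall on every Wednesday and Thursday.
Next Wednesday: 2032-12-15.
Next Thursday: 2032-12-16.
Next Wednesday: 2032-12-22.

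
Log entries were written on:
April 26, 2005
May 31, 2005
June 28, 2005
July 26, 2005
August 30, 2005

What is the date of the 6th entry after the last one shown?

All Tuesdays; the gaps (35, 28, 28, 35) vary with month length.
This is the last Tuesday of each month.
September 2005 ends with Tuesday September 27, 2005.
October 2005 ends with Tuesday October 25, 2005.
November 2005 ends with Tuesday November 29, 2005.
Last Tuesday of December 2005: December 27, 2005.
Last Tuesday of January 2006: January 31, 2006.
Last Tuesday of February 2006: February 28, 2006.

February 28, 2006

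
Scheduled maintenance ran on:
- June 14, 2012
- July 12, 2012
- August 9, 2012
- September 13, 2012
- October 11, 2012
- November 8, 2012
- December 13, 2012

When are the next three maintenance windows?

January 10, 2013; February 14, 2013; March 14, 2013

These are Thursdays at 28- or 35-day spacing (28, 28, 35, 28, 28, 35).
The pattern: 2nd Thursday of the month.
2nd Thursday of January 2013: January 10, 2013.
February 2013 — 2nd Thursday is February 14, 2013.
2nd Thursday of March 2013: March 14, 2013.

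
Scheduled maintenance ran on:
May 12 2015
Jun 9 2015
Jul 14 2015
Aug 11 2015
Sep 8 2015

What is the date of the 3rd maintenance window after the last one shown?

Dec 8 2015

These are Tuesdays at 28- or 35-day spacing (28, 35, 28, 28).
The pattern: 2nd Tuesday of the month.
2nd Tuesday of October 2015: Oct 13 2015.
November 2015 — 2nd Tuesday is Nov 10 2015.
December 2015 — 2nd Tuesday is Dec 8 2015.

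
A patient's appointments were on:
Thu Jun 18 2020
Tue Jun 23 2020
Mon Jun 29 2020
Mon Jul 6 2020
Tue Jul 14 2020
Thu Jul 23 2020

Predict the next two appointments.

Gaps: 5, 6, 7, 8, 9 days — each gap is 1 larger than the previous one.
Next gap: 10 days. Thu Jul 23 2020 + 10 days = Sun Aug 2 2020.
Next gap: 11 days. Sun Aug 2 2020 + 11 days = Thu Aug 13 2020.

Sun Aug 2 2020, Thu Aug 13 2020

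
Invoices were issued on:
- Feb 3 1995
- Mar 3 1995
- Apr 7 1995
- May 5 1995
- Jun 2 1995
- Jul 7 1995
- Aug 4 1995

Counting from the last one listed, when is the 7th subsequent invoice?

Mar 1 1996

All dates are Fridays, 28, 35, 28, 28, 35, 28 days apart.
Specifically, the 1st Friday of each month.
September 1995 — 1st Friday is Sep 1 1995.
October 1995 — 1st Friday is Oct 6 1995.
November 1995 — 1st Friday is Nov 3 1995.
December 1995 — 1st Friday is Dec 1 1995.
January 1996 — 1st Friday is Jan 5 1996.
1st Friday of February 1996: Feb 2 1996.
1st Friday of March 1996: Mar 1 1996.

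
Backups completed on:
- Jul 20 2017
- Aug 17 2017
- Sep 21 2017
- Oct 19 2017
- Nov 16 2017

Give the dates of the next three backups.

These are Thursdays at 28- or 35-day spacing (28, 35, 28, 28).
The pattern: 3rd Thursday of the month.
December 2017 — 3rd Thursday is Dec 21 2017.
3rd Thursday of January 2018: Jan 18 2018.
February 2018 — 3rd Thursday is Feb 15 2018.

Dec 21 2017, Jan 18 2018, Feb 15 2018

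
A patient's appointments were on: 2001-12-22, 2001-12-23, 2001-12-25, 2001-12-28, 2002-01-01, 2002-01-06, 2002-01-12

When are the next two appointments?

2002-01-19, 2002-01-27

Gaps: 1, 2, 3, 4, 5, 6 days — each gap is 1 larger than the previous one.
Next gap: 7 days. 2002-01-12 + 7 days = 2002-01-19.
Next gap: 8 days. 2002-01-19 + 8 days = 2002-01-27.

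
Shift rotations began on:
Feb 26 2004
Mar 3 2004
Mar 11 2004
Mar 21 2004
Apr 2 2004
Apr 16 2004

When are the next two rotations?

May 2 2004, May 20 2004

Gaps: 6, 8, 10, 12, 14 days — each gap is 2 larger than the previous one.
Next gap: 16 days. Apr 16 2004 + 16 days = May 2 2004.
Next gap: 18 days. May 2 2004 + 18 days = May 20 2004.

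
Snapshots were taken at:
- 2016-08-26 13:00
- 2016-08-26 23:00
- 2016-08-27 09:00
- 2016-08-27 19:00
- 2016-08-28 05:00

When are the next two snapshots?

Spacing: 10, 10, 10, 10 h — constant 10 h.
2016-08-28 05:00 + 10 h = 2016-08-28 15:00.
2016-08-28 15:00 + 10 h = 2016-08-29 01:00.

2016-08-28 15:00, 2016-08-29 01:00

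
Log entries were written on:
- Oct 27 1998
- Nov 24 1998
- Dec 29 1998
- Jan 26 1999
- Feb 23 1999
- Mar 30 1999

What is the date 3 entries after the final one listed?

Jun 29 1999

These are Tuesdays with 28, 35, 28, 28, 35-day gaps.
Each is the final Tuesday of its month — Dec 29 1998 is past the 28th, so '4th Tuesday' doesn't fit.
Last Tuesday of April 1999: Apr 27 1999.
Last Tuesday of May 1999: May 25 1999.
Last Tuesday of June 1999: Jun 29 1999.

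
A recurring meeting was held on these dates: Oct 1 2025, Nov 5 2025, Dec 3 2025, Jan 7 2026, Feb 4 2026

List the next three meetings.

All dates are Wednesdays, 35, 28, 35, 28 days apart.
Specifically, the 1st Wednesday of each month.
March 2026 — 1st Wednesday is Mar 4 2026.
April 2026 — 1st Wednesday is Apr 1 2026.
1st Wednesday of May 2026: May 6 2026.

Mar 4 2026, Apr 1 2026, May 6 2026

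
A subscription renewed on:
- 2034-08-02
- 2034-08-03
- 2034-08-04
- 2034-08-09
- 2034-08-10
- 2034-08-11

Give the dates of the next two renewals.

2034-08-16, 2034-08-17

Every event lands on a Wednesday or Thursday or Friday (gaps cycle 1, 1, 5, 1, 1).
So the schedule is: every Wednesday, Thursday and Friday.
Next Wednesday: 2034-08-16.
Next Thursday: 2034-08-17.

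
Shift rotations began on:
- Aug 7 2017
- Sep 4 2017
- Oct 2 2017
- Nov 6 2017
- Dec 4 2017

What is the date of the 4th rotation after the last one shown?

All dates are Mondays, 28, 28, 35, 28 days apart.
Specifically, the 1st Monday of each month.
1st Monday of January 2018: Jan 1 2018.
February 2018 — 1st Monday is Feb 5 2018.
1st Monday of March 2018: Mar 5 2018.
1st Monday of April 2018: Apr 2 2018.

Apr 2 2018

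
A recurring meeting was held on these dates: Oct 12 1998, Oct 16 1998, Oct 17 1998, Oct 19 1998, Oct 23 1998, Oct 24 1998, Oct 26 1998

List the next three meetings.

Gaps: 4, 1, 2, 4, 1, 2 days — not constant, but cyclic with period 3.
The events fall on every Monday, Friday and Saturday.
The following Friday is Oct 30 1998.
The following Saturday is Oct 31 1998.
The following Monday is Nov 2 1998.

Oct 30 1998, Oct 31 1998, Nov 2 1998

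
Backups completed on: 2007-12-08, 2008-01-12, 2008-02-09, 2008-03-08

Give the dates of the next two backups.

These are Saturdays at 28- or 35-day spacing (35, 28, 28).
The pattern: 2nd Saturday of the month.
2nd Saturday of April 2008: 2008-04-12.
2nd Saturday of May 2008: 2008-05-10.

2008-04-12, 2008-05-10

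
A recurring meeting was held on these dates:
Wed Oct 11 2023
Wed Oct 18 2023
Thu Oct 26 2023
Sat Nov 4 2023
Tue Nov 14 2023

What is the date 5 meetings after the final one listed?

Thu Jan 18 2024

The spacing grows by 1 each time: 7, 8, 9, 10 days.
Next gap: 11 days. Tue Nov 14 2023 + 11 days = Sat Nov 25 2023.
Next gap: 12 days. Sat Nov 25 2023 + 12 days = Thu Dec 7 2023.
Next gap: 13 days. Thu Dec 7 2023 + 13 days = Wed Dec 20 2023.
Next gap: 14 days. Wed Dec 20 2023 + 14 days = Wed Jan 3 2024.
Next gap: 15 days. Wed Jan 3 2024 + 15 days = Thu Jan 18 2024.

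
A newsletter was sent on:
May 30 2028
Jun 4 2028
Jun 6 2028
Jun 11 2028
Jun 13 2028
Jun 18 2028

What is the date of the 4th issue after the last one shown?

Every event lands on a Tuesday or Sunday (gaps cycle 5, 2, 5, 2, 5).
So the schedule is: every Tuesday and Sunday.
The following Tuesday is Jun 20 2028.
Next Sunday: Jun 25 2028.
Next Tuesday: Jun 27 2028.
The following Sunday is Jul 2 2028.

Jul 2 2028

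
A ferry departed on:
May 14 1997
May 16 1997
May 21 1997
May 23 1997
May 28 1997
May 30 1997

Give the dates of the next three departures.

Every event lands on a Wednesday or Friday (gaps cycle 2, 5, 2, 5, 2).
So the schedule is: every Wednesday and Friday.
The following Wednesday is Jun 4 1997.
Next Friday: Jun 6 1997.
Next Wednesday: Jun 11 1997.

Jun 4 1997, Jun 6 1997, Jun 11 1997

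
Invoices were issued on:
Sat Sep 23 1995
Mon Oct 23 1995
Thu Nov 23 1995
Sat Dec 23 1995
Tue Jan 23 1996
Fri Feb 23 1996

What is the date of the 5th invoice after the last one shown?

Tue Jul 23 1996

Gaps: 30, 31, 30, 31, 31 days — not constant. Every event is on the 23rd of the month.
Pattern: the 23rd of each month.
Next: March 1996 → Sat Mar 23 1996.
April 1996: Tue Apr 23 1996.
May 1996: Thu May 23 1996.
Next: June 1996 → Sun Jun 23 1996.
July 1996: Tue Jul 23 1996.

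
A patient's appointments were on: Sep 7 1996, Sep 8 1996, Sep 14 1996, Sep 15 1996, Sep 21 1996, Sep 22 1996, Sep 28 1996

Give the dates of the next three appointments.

Gaps: 1, 6, 1, 6, 1, 6 days — not constant, but cyclic with period 2.
The events fall on every Saturday and Sunday.
Next Sunday: Sep 29 1996.
The following Saturday is Oct 5 1996.
The following Sunday is Oct 6 1996.

Sep 29 1996, Oct 5 1996, Oct 6 1996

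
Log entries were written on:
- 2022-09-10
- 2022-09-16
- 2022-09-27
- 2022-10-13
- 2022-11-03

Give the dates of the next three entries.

2022-11-29, 2022-12-30, 2023-02-04

The spacing grows by 5 each time: 6, 11, 16, 21 days.
Next gap: 26 days. 2022-11-03 + 26 days = 2022-11-29.
Next gap: 31 days. 2022-11-29 + 31 days = 2022-12-30.
Next gap: 36 days. 2022-12-30 + 36 days = 2023-02-04.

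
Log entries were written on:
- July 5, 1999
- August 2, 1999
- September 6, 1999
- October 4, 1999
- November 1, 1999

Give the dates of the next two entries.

December 6, 1999; January 3, 2000

Gaps: 28, 35, 28, 28 days — a mix of 28 and 35. Every date is a Monday.
Each is the 1st Monday of its month.
1st Monday of December 1999: December 6, 1999.
1st Monday of January 2000: January 3, 2000.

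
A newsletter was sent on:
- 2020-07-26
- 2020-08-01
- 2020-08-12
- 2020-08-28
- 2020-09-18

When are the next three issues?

2020-10-14, 2020-11-14, 2020-12-20

The spacing grows by 5 each time: 6, 11, 16, 21 days.
Next gap: 26 days. 2020-09-18 + 26 days = 2020-10-14.
Next gap: 31 days. 2020-10-14 + 31 days = 2020-11-14.
Next gap: 36 days. 2020-11-14 + 36 days = 2020-12-20.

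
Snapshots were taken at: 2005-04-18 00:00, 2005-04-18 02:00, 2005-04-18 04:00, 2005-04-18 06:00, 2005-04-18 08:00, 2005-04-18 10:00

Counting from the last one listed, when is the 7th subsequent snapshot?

Gaps: 2, 2, 2, 2, 2 hours — each event is 2 hours after the previous one.
2005-04-18 10:00 + 2 h = 2005-04-18 12:00.
2005-04-18 12:00 + 2 h = 2005-04-18 14:00.
2005-04-18 14:00 + 2 h = 2005-04-18 16:00.
2005-04-18 16:00 + 2 h = 2005-04-18 18:00.
2005-04-18 18:00 + 2 h = 2005-04-18 20:00.
2005-04-18 20:00 + 2 h = 2005-04-18 22:00.
2005-04-18 22:00 + 2 h = 2005-04-19 00:00.

2005-04-19 00:00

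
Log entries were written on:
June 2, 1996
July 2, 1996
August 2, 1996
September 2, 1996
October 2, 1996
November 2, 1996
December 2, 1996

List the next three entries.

January 2, 1997; February 2, 1997; March 2, 1997

Gaps: 30, 31, 31, 30, 31, 30 days — not constant. Every event is on the 2nd of the month.
Pattern: the 2nd of each month.
Next: January 1997 → January 2, 1997.
February 1997: February 2, 1997.
March 1997: March 2, 1997.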